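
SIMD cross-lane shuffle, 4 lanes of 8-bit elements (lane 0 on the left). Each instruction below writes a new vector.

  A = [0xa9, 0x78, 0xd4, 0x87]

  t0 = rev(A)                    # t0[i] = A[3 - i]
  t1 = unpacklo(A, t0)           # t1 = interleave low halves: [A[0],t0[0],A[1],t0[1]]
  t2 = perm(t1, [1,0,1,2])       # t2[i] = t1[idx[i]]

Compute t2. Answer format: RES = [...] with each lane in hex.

→ t0 |87|d4|78|a9|
→ t1 |a9|87|78|d4|
→ t2 |87|a9|87|78|

RES = [0x87, 0xa9, 0x87, 0x78]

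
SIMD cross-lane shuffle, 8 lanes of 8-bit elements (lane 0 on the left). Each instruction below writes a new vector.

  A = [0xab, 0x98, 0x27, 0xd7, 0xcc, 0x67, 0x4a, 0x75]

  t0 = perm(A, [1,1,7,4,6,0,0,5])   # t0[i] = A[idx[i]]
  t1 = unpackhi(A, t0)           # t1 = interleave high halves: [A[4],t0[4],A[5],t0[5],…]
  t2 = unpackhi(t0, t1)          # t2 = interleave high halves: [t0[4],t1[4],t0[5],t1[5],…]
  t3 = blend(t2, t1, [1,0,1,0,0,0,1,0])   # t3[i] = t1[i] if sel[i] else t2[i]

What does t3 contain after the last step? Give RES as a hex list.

RES = [ 0xcc  0x4a  0x67  0xab  0xab  0x75  0x75  0x67 ]

  t0: 98 98 75 cc 4a ab ab 67
  t1: cc 4a 67 ab 4a ab 75 67
  t2: 4a 4a ab ab ab 75 67 67
  t3: cc 4a 67 ab ab 75 75 67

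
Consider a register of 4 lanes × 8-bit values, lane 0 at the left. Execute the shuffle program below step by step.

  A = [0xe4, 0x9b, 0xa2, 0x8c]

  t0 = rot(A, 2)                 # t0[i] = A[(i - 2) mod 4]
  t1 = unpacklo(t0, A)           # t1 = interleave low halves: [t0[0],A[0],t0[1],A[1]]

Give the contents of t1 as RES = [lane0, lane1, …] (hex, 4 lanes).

  t0: a2 8c e4 9b
  t1: a2 e4 8c 9b

RES = [0xa2, 0xe4, 0x8c, 0x9b]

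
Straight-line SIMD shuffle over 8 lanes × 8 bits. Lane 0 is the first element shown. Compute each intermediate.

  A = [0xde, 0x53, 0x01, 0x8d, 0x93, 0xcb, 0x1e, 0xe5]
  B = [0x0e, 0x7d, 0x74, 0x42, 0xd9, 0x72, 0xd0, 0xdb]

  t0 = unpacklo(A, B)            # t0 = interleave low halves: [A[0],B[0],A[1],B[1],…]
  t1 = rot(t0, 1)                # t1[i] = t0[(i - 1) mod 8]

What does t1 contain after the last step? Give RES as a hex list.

  t0: de 0e 53 7d 01 74 8d 42
  t1: 42 de 0e 53 7d 01 74 8d

RES = [0x42, 0xde, 0x0e, 0x53, 0x7d, 0x01, 0x74, 0x8d]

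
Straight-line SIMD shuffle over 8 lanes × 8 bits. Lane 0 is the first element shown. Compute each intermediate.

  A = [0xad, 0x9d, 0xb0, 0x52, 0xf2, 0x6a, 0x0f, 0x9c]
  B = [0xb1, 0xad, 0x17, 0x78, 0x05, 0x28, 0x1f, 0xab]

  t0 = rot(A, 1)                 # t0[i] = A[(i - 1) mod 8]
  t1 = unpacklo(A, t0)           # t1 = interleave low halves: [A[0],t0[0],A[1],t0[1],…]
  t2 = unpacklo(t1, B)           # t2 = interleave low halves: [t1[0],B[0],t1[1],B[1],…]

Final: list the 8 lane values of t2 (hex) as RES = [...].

t0 = [0x9c, 0xad, 0x9d, 0xb0, 0x52, 0xf2, 0x6a, 0x0f]
t1 = [0xad, 0x9c, 0x9d, 0xad, 0xb0, 0x9d, 0x52, 0xb0]
t2 = [0xad, 0xb1, 0x9c, 0xad, 0x9d, 0x17, 0xad, 0x78]

RES = [0xad, 0xb1, 0x9c, 0xad, 0x9d, 0x17, 0xad, 0x78]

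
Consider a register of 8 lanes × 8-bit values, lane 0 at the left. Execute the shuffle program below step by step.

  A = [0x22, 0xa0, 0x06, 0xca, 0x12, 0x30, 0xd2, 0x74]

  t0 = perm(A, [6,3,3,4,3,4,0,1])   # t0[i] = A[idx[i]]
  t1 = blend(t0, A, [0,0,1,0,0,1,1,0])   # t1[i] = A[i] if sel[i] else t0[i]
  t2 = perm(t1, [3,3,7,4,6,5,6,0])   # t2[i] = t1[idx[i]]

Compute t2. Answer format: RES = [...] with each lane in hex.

RES = [0x12, 0x12, 0xa0, 0xca, 0xd2, 0x30, 0xd2, 0xd2]

t0 = [0xd2, 0xca, 0xca, 0x12, 0xca, 0x12, 0x22, 0xa0]
t1 = [0xd2, 0xca, 0x06, 0x12, 0xca, 0x30, 0xd2, 0xa0]
t2 = [0x12, 0x12, 0xa0, 0xca, 0xd2, 0x30, 0xd2, 0xd2]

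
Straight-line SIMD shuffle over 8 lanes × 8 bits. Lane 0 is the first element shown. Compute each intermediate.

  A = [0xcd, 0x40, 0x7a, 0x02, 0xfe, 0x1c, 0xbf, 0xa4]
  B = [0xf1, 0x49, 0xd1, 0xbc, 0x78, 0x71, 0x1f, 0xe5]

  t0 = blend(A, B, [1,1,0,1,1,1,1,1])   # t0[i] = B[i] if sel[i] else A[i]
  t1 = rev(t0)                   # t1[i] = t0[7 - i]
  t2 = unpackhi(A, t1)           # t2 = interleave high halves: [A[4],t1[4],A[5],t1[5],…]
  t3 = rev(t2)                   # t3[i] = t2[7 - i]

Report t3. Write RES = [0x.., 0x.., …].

t0 = [0xf1, 0x49, 0x7a, 0xbc, 0x78, 0x71, 0x1f, 0xe5]
t1 = [0xe5, 0x1f, 0x71, 0x78, 0xbc, 0x7a, 0x49, 0xf1]
t2 = [0xfe, 0xbc, 0x1c, 0x7a, 0xbf, 0x49, 0xa4, 0xf1]
t3 = [0xf1, 0xa4, 0x49, 0xbf, 0x7a, 0x1c, 0xbc, 0xfe]

RES = [0xf1, 0xa4, 0x49, 0xbf, 0x7a, 0x1c, 0xbc, 0xfe]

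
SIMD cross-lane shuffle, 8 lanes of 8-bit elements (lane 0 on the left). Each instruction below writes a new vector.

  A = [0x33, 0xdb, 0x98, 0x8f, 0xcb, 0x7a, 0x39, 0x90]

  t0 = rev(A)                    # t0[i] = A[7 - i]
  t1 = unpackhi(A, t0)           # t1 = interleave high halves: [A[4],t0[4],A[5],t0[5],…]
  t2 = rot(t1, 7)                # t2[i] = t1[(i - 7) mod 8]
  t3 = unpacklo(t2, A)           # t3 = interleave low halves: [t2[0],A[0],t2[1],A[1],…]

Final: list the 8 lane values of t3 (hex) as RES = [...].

t0 = [0x90, 0x39, 0x7a, 0xcb, 0x8f, 0x98, 0xdb, 0x33]
t1 = [0xcb, 0x8f, 0x7a, 0x98, 0x39, 0xdb, 0x90, 0x33]
t2 = [0x8f, 0x7a, 0x98, 0x39, 0xdb, 0x90, 0x33, 0xcb]
t3 = [0x8f, 0x33, 0x7a, 0xdb, 0x98, 0x98, 0x39, 0x8f]

RES = [0x8f, 0x33, 0x7a, 0xdb, 0x98, 0x98, 0x39, 0x8f]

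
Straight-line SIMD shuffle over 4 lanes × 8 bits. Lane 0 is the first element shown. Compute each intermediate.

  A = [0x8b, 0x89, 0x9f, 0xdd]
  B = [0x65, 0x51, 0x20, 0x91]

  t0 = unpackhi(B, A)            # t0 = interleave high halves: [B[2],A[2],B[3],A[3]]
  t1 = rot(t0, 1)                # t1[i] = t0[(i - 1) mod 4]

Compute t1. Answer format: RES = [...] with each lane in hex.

RES = [ 0xdd  0x20  0x9f  0x91 ]

→ t0 |20|9f|91|dd|
→ t1 |dd|20|9f|91|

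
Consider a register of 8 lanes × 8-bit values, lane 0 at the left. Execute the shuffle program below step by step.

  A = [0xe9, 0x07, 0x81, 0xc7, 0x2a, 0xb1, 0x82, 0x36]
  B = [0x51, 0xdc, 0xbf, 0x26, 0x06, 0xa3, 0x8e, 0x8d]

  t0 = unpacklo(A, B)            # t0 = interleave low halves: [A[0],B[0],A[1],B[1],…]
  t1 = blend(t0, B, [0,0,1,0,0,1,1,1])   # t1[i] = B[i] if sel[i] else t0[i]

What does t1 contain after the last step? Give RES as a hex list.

→ t0 |e9|51|07|dc|81|bf|c7|26|
→ t1 |e9|51|bf|dc|81|a3|8e|8d|

RES = [ 0xe9  0x51  0xbf  0xdc  0x81  0xa3  0x8e  0x8d ]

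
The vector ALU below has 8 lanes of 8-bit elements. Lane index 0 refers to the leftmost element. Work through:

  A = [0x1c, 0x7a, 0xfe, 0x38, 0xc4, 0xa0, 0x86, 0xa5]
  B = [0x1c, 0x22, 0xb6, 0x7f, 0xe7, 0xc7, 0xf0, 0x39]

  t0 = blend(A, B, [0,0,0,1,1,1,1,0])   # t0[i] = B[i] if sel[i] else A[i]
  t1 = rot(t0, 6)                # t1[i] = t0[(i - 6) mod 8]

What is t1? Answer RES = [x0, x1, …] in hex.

RES = [ 0xfe  0x7f  0xe7  0xc7  0xf0  0xa5  0x1c  0x7a ]

→ t0 |1c|7a|fe|7f|e7|c7|f0|a5|
→ t1 |fe|7f|e7|c7|f0|a5|1c|7a|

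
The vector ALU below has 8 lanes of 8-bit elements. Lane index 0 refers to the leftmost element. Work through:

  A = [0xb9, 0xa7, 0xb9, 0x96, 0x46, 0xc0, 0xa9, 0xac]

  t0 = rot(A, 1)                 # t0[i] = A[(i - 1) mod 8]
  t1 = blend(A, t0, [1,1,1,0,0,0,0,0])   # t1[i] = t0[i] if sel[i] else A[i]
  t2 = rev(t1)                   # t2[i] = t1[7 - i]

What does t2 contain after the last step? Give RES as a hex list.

RES = [0xac, 0xa9, 0xc0, 0x46, 0x96, 0xa7, 0xb9, 0xac]

  t0: ac b9 a7 b9 96 46 c0 a9
  t1: ac b9 a7 96 46 c0 a9 ac
  t2: ac a9 c0 46 96 a7 b9 ac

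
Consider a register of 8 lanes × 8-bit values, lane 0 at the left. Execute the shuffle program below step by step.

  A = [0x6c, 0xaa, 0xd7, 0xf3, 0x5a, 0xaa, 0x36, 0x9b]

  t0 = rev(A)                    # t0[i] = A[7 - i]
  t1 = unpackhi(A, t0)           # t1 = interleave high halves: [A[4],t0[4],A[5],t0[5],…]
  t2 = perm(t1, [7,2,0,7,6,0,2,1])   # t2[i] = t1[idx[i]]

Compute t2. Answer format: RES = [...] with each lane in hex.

  t0: 9b 36 aa 5a f3 d7 aa 6c
  t1: 5a f3 aa d7 36 aa 9b 6c
  t2: 6c aa 5a 6c 9b 5a aa f3

RES = [ 0x6c  0xaa  0x5a  0x6c  0x9b  0x5a  0xaa  0xf3 ]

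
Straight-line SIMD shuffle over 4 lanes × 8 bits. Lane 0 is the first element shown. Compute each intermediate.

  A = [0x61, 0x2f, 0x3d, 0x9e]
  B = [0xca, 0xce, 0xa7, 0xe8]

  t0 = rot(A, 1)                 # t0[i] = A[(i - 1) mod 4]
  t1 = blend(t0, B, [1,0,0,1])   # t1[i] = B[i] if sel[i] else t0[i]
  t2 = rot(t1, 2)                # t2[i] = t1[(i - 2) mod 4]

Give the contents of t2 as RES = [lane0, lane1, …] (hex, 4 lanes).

RES = [0x2f, 0xe8, 0xca, 0x61]

→ t0 |9e|61|2f|3d|
→ t1 |ca|61|2f|e8|
→ t2 |2f|e8|ca|61|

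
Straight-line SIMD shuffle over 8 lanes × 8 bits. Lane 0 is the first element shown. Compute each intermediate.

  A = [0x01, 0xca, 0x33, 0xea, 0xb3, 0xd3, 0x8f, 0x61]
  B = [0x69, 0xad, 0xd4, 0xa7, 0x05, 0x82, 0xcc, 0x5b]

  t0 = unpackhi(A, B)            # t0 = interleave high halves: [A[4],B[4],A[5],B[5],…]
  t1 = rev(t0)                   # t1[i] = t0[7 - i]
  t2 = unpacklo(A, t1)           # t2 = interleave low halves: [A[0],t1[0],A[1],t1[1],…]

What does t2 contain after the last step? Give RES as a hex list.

  t0: b3 05 d3 82 8f cc 61 5b
  t1: 5b 61 cc 8f 82 d3 05 b3
  t2: 01 5b ca 61 33 cc ea 8f

RES = [0x01, 0x5b, 0xca, 0x61, 0x33, 0xcc, 0xea, 0x8f]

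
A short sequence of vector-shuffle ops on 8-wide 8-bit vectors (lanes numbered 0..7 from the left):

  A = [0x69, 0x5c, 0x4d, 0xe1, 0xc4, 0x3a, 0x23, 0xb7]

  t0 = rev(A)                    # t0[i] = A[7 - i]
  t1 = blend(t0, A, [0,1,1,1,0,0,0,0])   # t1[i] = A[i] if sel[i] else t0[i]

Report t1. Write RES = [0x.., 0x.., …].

t0 = [0xb7, 0x23, 0x3a, 0xc4, 0xe1, 0x4d, 0x5c, 0x69]
t1 = [0xb7, 0x5c, 0x4d, 0xe1, 0xe1, 0x4d, 0x5c, 0x69]

RES = [0xb7, 0x5c, 0x4d, 0xe1, 0xe1, 0x4d, 0x5c, 0x69]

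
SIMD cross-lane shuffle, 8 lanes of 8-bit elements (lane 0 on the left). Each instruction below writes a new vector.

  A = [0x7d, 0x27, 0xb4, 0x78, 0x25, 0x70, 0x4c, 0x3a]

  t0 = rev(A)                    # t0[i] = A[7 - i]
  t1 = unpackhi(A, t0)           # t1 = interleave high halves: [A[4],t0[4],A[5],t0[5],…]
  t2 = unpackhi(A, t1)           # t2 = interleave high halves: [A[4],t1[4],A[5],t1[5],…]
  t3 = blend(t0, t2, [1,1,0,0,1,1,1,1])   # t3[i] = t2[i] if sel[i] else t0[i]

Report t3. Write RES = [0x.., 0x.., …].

t0 = [0x3a, 0x4c, 0x70, 0x25, 0x78, 0xb4, 0x27, 0x7d]
t1 = [0x25, 0x78, 0x70, 0xb4, 0x4c, 0x27, 0x3a, 0x7d]
t2 = [0x25, 0x4c, 0x70, 0x27, 0x4c, 0x3a, 0x3a, 0x7d]
t3 = [0x25, 0x4c, 0x70, 0x25, 0x4c, 0x3a, 0x3a, 0x7d]

RES = [0x25, 0x4c, 0x70, 0x25, 0x4c, 0x3a, 0x3a, 0x7d]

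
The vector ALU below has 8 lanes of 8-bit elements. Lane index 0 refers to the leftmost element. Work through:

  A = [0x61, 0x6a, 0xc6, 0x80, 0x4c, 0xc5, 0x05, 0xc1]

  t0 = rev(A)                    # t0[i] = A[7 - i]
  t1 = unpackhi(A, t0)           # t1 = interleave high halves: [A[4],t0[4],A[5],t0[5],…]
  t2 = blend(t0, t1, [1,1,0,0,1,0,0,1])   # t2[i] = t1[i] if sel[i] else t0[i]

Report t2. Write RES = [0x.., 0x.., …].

RES = [ 0x4c  0x80  0xc5  0x4c  0x05  0xc6  0x6a  0x61 ]

→ t0 |c1|05|c5|4c|80|c6|6a|61|
→ t1 |4c|80|c5|c6|05|6a|c1|61|
→ t2 |4c|80|c5|4c|05|c6|6a|61|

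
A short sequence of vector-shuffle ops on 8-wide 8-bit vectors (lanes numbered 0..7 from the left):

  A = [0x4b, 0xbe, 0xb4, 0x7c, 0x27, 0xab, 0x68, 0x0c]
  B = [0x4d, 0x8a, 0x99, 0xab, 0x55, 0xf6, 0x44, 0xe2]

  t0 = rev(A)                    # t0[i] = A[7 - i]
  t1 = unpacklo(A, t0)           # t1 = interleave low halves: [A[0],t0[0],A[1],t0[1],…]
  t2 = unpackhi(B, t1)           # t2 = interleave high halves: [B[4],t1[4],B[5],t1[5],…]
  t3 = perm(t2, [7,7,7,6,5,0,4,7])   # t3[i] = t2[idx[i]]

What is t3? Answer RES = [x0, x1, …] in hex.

RES = [0x27, 0x27, 0x27, 0xe2, 0x7c, 0x55, 0x44, 0x27]

  t0: 0c 68 ab 27 7c b4 be 4b
  t1: 4b 0c be 68 b4 ab 7c 27
  t2: 55 b4 f6 ab 44 7c e2 27
  t3: 27 27 27 e2 7c 55 44 27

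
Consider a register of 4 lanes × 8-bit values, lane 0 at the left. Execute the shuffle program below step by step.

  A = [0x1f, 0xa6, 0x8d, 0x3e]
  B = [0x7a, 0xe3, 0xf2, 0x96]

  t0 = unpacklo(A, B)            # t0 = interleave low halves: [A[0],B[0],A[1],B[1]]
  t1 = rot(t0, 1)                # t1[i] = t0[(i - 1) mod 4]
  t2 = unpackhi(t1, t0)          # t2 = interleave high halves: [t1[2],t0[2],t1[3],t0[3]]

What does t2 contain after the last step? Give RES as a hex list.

RES = [0x7a, 0xa6, 0xa6, 0xe3]

t0 = [0x1f, 0x7a, 0xa6, 0xe3]
t1 = [0xe3, 0x1f, 0x7a, 0xa6]
t2 = [0x7a, 0xa6, 0xa6, 0xe3]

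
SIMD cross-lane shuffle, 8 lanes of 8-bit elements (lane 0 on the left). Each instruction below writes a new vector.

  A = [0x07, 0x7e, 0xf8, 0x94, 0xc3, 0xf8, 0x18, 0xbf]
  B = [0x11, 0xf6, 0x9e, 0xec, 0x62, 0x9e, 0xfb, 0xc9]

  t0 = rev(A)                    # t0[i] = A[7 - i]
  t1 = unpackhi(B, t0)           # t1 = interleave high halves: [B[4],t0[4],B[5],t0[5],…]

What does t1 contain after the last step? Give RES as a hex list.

RES = [0x62, 0x94, 0x9e, 0xf8, 0xfb, 0x7e, 0xc9, 0x07]

  t0: bf 18 f8 c3 94 f8 7e 07
  t1: 62 94 9e f8 fb 7e c9 07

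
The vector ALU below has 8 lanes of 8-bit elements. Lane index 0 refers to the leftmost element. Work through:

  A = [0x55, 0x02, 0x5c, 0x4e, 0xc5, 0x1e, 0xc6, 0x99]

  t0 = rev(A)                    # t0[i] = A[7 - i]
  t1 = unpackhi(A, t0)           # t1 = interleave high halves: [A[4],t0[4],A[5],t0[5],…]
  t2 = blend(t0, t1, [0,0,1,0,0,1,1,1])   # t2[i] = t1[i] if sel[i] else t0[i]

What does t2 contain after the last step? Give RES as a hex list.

  t0: 99 c6 1e c5 4e 5c 02 55
  t1: c5 4e 1e 5c c6 02 99 55
  t2: 99 c6 1e c5 4e 02 99 55

RES = [ 0x99  0xc6  0x1e  0xc5  0x4e  0x02  0x99  0x55 ]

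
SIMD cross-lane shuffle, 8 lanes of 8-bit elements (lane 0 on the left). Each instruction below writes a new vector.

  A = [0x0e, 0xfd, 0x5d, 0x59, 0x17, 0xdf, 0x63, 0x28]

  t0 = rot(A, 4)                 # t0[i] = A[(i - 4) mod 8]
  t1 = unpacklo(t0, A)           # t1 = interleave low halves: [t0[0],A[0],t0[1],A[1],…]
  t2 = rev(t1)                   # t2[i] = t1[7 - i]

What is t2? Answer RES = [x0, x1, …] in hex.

  t0: 17 df 63 28 0e fd 5d 59
  t1: 17 0e df fd 63 5d 28 59
  t2: 59 28 5d 63 fd df 0e 17

RES = [0x59, 0x28, 0x5d, 0x63, 0xfd, 0xdf, 0x0e, 0x17]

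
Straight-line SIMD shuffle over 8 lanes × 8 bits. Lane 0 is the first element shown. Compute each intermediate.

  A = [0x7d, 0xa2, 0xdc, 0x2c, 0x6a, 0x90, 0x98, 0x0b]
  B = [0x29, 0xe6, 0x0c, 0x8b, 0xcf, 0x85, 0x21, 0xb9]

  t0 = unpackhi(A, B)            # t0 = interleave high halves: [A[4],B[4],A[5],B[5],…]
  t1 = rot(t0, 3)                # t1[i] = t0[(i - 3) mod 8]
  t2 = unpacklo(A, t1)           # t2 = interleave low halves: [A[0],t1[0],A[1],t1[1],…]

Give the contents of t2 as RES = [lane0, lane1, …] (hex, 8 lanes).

t0 = [0x6a, 0xcf, 0x90, 0x85, 0x98, 0x21, 0x0b, 0xb9]
t1 = [0x21, 0x0b, 0xb9, 0x6a, 0xcf, 0x90, 0x85, 0x98]
t2 = [0x7d, 0x21, 0xa2, 0x0b, 0xdc, 0xb9, 0x2c, 0x6a]

RES = [ 0x7d  0x21  0xa2  0x0b  0xdc  0xb9  0x2c  0x6a ]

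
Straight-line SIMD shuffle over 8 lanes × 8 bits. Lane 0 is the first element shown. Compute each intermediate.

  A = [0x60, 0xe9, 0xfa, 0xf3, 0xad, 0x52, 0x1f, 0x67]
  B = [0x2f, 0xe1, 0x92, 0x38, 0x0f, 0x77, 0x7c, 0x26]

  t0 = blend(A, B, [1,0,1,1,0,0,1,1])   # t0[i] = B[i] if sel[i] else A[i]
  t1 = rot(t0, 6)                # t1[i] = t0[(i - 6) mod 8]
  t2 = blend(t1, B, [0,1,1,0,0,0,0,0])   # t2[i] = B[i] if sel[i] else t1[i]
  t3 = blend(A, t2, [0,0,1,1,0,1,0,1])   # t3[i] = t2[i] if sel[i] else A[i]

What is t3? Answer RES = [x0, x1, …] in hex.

RES = [0x60, 0xe9, 0x92, 0x52, 0xad, 0x26, 0x1f, 0xe9]

→ t0 |2f|e9|92|38|ad|52|7c|26|
→ t1 |92|38|ad|52|7c|26|2f|e9|
→ t2 |92|e1|92|52|7c|26|2f|e9|
→ t3 |60|e9|92|52|ad|26|1f|e9|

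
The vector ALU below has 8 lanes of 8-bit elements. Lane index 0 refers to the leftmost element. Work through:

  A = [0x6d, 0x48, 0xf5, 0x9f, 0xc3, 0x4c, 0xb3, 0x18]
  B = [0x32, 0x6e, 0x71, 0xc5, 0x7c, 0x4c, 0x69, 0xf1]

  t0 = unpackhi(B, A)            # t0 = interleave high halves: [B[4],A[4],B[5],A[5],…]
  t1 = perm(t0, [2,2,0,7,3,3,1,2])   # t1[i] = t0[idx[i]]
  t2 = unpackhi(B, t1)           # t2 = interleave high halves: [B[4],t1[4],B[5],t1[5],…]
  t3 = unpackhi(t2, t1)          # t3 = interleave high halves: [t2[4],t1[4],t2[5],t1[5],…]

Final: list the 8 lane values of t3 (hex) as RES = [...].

t0 = [0x7c, 0xc3, 0x4c, 0x4c, 0x69, 0xb3, 0xf1, 0x18]
t1 = [0x4c, 0x4c, 0x7c, 0x18, 0x4c, 0x4c, 0xc3, 0x4c]
t2 = [0x7c, 0x4c, 0x4c, 0x4c, 0x69, 0xc3, 0xf1, 0x4c]
t3 = [0x69, 0x4c, 0xc3, 0x4c, 0xf1, 0xc3, 0x4c, 0x4c]

RES = [0x69, 0x4c, 0xc3, 0x4c, 0xf1, 0xc3, 0x4c, 0x4c]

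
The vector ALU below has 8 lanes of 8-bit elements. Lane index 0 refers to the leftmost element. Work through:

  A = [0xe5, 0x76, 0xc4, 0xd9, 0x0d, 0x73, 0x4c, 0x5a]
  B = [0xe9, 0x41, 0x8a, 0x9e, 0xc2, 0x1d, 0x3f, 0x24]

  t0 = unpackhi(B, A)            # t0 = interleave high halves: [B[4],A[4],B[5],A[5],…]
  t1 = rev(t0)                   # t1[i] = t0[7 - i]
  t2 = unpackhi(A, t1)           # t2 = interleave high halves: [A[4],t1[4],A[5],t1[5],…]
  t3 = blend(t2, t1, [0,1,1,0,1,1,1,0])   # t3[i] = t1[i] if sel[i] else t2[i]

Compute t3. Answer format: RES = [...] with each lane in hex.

RES = [0x0d, 0x24, 0x4c, 0x1d, 0x73, 0x1d, 0x0d, 0xc2]

  t0: c2 0d 1d 73 3f 4c 24 5a
  t1: 5a 24 4c 3f 73 1d 0d c2
  t2: 0d 73 73 1d 4c 0d 5a c2
  t3: 0d 24 4c 1d 73 1d 0d c2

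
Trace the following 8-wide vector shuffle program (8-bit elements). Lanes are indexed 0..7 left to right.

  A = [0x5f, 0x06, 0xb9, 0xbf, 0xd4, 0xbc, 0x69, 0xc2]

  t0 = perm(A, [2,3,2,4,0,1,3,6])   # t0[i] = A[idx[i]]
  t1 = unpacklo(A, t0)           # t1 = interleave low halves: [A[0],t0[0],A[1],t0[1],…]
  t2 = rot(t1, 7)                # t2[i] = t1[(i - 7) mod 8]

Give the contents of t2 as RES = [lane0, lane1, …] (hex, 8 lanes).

t0 = [0xb9, 0xbf, 0xb9, 0xd4, 0x5f, 0x06, 0xbf, 0x69]
t1 = [0x5f, 0xb9, 0x06, 0xbf, 0xb9, 0xb9, 0xbf, 0xd4]
t2 = [0xb9, 0x06, 0xbf, 0xb9, 0xb9, 0xbf, 0xd4, 0x5f]

RES = [0xb9, 0x06, 0xbf, 0xb9, 0xb9, 0xbf, 0xd4, 0x5f]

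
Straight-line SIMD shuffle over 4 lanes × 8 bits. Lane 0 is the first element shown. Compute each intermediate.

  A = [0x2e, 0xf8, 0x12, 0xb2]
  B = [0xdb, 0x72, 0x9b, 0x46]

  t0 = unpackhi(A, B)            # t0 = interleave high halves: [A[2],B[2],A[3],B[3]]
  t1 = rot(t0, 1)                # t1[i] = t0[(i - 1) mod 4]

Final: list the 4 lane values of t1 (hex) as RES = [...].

→ t0 |12|9b|b2|46|
→ t1 |46|12|9b|b2|

RES = [ 0x46  0x12  0x9b  0xb2 ]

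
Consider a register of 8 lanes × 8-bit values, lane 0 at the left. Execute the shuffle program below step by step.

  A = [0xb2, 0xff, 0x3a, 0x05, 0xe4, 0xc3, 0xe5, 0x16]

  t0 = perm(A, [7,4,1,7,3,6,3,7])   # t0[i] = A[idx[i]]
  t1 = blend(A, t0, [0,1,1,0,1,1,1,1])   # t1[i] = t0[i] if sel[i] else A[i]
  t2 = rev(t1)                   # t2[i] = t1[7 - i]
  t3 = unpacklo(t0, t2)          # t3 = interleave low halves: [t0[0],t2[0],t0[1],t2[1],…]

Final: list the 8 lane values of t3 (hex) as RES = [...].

→ t0 |16|e4|ff|16|05|e5|05|16|
→ t1 |b2|e4|ff|05|05|e5|05|16|
→ t2 |16|05|e5|05|05|ff|e4|b2|
→ t3 |16|16|e4|05|ff|e5|16|05|

RES = [ 0x16  0x16  0xe4  0x05  0xff  0xe5  0x16  0x05 ]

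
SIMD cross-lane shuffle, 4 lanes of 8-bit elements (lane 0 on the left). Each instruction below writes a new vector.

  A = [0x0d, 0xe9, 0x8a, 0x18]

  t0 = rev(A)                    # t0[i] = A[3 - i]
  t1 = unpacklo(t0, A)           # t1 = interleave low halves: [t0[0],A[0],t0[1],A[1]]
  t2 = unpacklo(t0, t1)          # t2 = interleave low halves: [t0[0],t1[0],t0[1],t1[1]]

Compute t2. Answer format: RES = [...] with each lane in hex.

  t0: 18 8a e9 0d
  t1: 18 0d 8a e9
  t2: 18 18 8a 0d

RES = [0x18, 0x18, 0x8a, 0x0d]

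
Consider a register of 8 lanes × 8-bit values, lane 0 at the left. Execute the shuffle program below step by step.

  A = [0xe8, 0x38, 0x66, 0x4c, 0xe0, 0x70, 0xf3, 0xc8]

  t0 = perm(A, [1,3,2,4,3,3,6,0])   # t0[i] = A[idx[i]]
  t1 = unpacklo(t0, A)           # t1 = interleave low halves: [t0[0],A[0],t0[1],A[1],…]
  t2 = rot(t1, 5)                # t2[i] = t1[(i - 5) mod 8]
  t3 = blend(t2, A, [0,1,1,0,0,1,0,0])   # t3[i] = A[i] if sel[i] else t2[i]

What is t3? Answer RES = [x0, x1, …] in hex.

t0 = [0x38, 0x4c, 0x66, 0xe0, 0x4c, 0x4c, 0xf3, 0xe8]
t1 = [0x38, 0xe8, 0x4c, 0x38, 0x66, 0x66, 0xe0, 0x4c]
t2 = [0x38, 0x66, 0x66, 0xe0, 0x4c, 0x38, 0xe8, 0x4c]
t3 = [0x38, 0x38, 0x66, 0xe0, 0x4c, 0x70, 0xe8, 0x4c]

RES = [ 0x38  0x38  0x66  0xe0  0x4c  0x70  0xe8  0x4c ]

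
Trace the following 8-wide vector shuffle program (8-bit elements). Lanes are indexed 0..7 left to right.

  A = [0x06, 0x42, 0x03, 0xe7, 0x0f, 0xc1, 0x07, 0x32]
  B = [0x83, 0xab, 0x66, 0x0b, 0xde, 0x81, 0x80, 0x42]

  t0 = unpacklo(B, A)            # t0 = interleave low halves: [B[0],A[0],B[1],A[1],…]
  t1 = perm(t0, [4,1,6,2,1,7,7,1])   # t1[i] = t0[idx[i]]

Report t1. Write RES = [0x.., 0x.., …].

RES = [0x66, 0x06, 0x0b, 0xab, 0x06, 0xe7, 0xe7, 0x06]

  t0: 83 06 ab 42 66 03 0b e7
  t1: 66 06 0b ab 06 e7 e7 06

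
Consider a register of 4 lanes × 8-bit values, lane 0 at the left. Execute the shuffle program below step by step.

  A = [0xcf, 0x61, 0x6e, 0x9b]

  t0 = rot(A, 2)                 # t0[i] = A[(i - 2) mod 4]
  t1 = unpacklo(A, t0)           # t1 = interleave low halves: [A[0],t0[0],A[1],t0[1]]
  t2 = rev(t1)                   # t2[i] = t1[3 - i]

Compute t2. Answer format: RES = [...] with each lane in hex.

t0 = [0x6e, 0x9b, 0xcf, 0x61]
t1 = [0xcf, 0x6e, 0x61, 0x9b]
t2 = [0x9b, 0x61, 0x6e, 0xcf]

RES = [ 0x9b  0x61  0x6e  0xcf ]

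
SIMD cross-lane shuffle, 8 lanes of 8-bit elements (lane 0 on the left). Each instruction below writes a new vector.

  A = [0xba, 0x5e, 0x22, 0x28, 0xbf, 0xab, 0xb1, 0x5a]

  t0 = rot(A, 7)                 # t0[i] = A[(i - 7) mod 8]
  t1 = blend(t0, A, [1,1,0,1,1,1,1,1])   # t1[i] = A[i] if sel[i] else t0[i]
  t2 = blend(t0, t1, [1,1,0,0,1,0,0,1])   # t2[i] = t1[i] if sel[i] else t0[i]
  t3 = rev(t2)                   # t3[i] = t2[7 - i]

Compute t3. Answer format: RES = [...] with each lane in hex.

RES = [ 0x5a  0x5a  0xb1  0xbf  0xbf  0x28  0x5e  0xba ]

t0 = [0x5e, 0x22, 0x28, 0xbf, 0xab, 0xb1, 0x5a, 0xba]
t1 = [0xba, 0x5e, 0x28, 0x28, 0xbf, 0xab, 0xb1, 0x5a]
t2 = [0xba, 0x5e, 0x28, 0xbf, 0xbf, 0xb1, 0x5a, 0x5a]
t3 = [0x5a, 0x5a, 0xb1, 0xbf, 0xbf, 0x28, 0x5e, 0xba]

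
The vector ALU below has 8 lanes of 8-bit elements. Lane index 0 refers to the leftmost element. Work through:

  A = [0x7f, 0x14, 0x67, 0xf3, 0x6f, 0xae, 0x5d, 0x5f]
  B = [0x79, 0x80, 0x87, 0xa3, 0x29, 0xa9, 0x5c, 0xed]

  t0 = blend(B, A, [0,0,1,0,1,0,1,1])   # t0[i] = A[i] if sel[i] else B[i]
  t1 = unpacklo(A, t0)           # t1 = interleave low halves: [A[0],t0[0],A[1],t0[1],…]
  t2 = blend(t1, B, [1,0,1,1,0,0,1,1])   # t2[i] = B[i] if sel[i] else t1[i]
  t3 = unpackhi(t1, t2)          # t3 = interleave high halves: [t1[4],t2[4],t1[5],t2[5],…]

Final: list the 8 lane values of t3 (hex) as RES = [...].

RES = [0x67, 0x67, 0x67, 0x67, 0xf3, 0x5c, 0xa3, 0xed]

  t0: 79 80 67 a3 6f a9 5d 5f
  t1: 7f 79 14 80 67 67 f3 a3
  t2: 79 79 87 a3 67 67 5c ed
  t3: 67 67 67 67 f3 5c a3 ed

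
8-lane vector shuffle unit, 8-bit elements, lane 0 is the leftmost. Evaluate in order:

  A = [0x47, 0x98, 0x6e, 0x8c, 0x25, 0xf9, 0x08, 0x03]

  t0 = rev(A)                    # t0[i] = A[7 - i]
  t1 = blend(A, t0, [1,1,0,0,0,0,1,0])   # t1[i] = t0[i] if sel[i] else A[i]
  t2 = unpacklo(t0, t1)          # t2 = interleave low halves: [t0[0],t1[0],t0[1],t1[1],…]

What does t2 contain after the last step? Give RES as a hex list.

RES = [ 0x03  0x03  0x08  0x08  0xf9  0x6e  0x25  0x8c ]

  t0: 03 08 f9 25 8c 6e 98 47
  t1: 03 08 6e 8c 25 f9 98 03
  t2: 03 03 08 08 f9 6e 25 8c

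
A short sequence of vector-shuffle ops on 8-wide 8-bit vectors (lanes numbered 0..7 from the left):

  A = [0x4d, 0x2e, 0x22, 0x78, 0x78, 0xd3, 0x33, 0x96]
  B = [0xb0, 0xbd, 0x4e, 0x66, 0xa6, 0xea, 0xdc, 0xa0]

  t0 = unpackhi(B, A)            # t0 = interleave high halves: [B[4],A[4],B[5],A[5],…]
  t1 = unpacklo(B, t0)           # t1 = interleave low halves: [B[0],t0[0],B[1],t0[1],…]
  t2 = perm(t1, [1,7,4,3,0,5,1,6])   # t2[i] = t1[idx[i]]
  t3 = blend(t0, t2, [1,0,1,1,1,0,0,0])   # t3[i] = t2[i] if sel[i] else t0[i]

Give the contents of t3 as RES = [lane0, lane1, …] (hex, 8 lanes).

RES = [0xa6, 0x78, 0x4e, 0x78, 0xb0, 0x33, 0xa0, 0x96]

→ t0 |a6|78|ea|d3|dc|33|a0|96|
→ t1 |b0|a6|bd|78|4e|ea|66|d3|
→ t2 |a6|d3|4e|78|b0|ea|a6|66|
→ t3 |a6|78|4e|78|b0|33|a0|96|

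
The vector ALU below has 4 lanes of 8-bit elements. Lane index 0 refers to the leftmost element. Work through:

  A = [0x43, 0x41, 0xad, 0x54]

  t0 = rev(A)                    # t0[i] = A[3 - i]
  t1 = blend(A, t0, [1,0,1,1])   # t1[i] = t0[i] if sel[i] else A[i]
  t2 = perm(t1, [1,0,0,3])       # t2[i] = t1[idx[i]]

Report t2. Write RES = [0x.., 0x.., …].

RES = [0x41, 0x54, 0x54, 0x43]

t0 = [0x54, 0xad, 0x41, 0x43]
t1 = [0x54, 0x41, 0x41, 0x43]
t2 = [0x41, 0x54, 0x54, 0x43]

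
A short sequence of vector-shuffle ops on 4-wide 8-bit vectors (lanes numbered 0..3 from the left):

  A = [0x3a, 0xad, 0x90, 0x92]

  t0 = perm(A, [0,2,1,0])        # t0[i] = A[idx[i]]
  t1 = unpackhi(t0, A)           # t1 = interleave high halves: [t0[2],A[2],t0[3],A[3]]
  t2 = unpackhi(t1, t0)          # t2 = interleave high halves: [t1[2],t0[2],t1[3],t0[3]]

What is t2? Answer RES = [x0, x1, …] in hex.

RES = [ 0x3a  0xad  0x92  0x3a ]

→ t0 |3a|90|ad|3a|
→ t1 |ad|90|3a|92|
→ t2 |3a|ad|92|3a|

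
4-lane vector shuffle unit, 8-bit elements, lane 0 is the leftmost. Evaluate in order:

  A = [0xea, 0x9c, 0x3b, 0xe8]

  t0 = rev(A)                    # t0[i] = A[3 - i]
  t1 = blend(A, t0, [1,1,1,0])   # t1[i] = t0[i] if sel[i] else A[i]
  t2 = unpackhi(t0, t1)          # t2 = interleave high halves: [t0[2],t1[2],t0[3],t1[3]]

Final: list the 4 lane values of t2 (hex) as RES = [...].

t0 = [0xe8, 0x3b, 0x9c, 0xea]
t1 = [0xe8, 0x3b, 0x9c, 0xe8]
t2 = [0x9c, 0x9c, 0xea, 0xe8]

RES = [ 0x9c  0x9c  0xea  0xe8 ]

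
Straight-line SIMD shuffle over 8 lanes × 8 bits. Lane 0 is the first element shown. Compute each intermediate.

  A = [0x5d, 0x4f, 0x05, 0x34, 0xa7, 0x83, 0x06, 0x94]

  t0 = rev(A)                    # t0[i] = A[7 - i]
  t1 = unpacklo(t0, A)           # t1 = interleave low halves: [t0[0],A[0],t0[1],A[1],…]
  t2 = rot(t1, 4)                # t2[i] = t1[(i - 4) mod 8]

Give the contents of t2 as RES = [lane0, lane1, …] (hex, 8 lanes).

RES = [0x83, 0x05, 0xa7, 0x34, 0x94, 0x5d, 0x06, 0x4f]

→ t0 |94|06|83|a7|34|05|4f|5d|
→ t1 |94|5d|06|4f|83|05|a7|34|
→ t2 |83|05|a7|34|94|5d|06|4f|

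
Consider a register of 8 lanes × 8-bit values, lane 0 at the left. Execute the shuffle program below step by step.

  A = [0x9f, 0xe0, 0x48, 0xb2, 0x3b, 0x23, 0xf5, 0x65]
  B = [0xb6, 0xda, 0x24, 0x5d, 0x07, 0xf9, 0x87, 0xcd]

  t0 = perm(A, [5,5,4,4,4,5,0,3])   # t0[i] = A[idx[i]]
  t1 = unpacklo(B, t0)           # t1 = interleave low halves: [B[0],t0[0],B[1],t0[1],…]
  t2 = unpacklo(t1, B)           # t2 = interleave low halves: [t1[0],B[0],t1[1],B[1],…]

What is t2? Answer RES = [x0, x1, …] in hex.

t0 = [0x23, 0x23, 0x3b, 0x3b, 0x3b, 0x23, 0x9f, 0xb2]
t1 = [0xb6, 0x23, 0xda, 0x23, 0x24, 0x3b, 0x5d, 0x3b]
t2 = [0xb6, 0xb6, 0x23, 0xda, 0xda, 0x24, 0x23, 0x5d]

RES = [ 0xb6  0xb6  0x23  0xda  0xda  0x24  0x23  0x5d ]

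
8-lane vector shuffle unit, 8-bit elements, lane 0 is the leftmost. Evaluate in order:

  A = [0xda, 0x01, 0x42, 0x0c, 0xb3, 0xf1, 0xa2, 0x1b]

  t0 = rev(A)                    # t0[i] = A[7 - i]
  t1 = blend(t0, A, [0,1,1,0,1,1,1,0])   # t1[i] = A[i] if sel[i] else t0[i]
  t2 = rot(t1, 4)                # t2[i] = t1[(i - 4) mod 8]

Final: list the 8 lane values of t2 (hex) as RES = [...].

RES = [0xb3, 0xf1, 0xa2, 0xda, 0x1b, 0x01, 0x42, 0xb3]

t0 = [0x1b, 0xa2, 0xf1, 0xb3, 0x0c, 0x42, 0x01, 0xda]
t1 = [0x1b, 0x01, 0x42, 0xb3, 0xb3, 0xf1, 0xa2, 0xda]
t2 = [0xb3, 0xf1, 0xa2, 0xda, 0x1b, 0x01, 0x42, 0xb3]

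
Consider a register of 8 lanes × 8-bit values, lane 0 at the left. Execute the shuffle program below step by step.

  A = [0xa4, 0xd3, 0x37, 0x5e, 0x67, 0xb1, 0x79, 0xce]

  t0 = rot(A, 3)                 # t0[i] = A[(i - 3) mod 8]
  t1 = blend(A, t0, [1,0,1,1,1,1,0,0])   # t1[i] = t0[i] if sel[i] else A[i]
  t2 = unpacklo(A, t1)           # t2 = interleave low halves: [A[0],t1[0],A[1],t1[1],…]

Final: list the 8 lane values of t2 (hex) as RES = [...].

RES = [0xa4, 0xb1, 0xd3, 0xd3, 0x37, 0xce, 0x5e, 0xa4]

t0 = [0xb1, 0x79, 0xce, 0xa4, 0xd3, 0x37, 0x5e, 0x67]
t1 = [0xb1, 0xd3, 0xce, 0xa4, 0xd3, 0x37, 0x79, 0xce]
t2 = [0xa4, 0xb1, 0xd3, 0xd3, 0x37, 0xce, 0x5e, 0xa4]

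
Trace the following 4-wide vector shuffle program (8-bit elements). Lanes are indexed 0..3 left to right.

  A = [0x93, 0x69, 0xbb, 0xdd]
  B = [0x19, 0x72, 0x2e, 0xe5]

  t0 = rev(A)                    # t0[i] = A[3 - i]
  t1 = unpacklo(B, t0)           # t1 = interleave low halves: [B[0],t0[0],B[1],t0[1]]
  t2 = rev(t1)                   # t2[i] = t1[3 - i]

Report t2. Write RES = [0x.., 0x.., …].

  t0: dd bb 69 93
  t1: 19 dd 72 bb
  t2: bb 72 dd 19

RES = [0xbb, 0x72, 0xdd, 0x19]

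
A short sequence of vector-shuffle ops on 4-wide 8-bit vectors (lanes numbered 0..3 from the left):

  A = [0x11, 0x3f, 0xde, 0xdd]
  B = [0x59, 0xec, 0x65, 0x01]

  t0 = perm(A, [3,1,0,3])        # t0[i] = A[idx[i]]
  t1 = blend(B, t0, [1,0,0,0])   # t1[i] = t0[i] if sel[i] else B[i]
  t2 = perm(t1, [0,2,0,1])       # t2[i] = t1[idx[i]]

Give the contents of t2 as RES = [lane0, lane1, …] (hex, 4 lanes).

RES = [0xdd, 0x65, 0xdd, 0xec]

t0 = [0xdd, 0x3f, 0x11, 0xdd]
t1 = [0xdd, 0xec, 0x65, 0x01]
t2 = [0xdd, 0x65, 0xdd, 0xec]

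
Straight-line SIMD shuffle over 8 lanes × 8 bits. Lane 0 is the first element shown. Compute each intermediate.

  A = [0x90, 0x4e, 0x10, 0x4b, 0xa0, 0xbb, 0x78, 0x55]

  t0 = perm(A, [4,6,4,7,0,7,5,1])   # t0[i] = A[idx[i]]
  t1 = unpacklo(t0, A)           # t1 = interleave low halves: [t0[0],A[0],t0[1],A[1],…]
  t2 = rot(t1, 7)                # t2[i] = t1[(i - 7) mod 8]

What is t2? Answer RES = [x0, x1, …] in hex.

RES = [ 0x90  0x78  0x4e  0xa0  0x10  0x55  0x4b  0xa0 ]

→ t0 |a0|78|a0|55|90|55|bb|4e|
→ t1 |a0|90|78|4e|a0|10|55|4b|
→ t2 |90|78|4e|a0|10|55|4b|a0|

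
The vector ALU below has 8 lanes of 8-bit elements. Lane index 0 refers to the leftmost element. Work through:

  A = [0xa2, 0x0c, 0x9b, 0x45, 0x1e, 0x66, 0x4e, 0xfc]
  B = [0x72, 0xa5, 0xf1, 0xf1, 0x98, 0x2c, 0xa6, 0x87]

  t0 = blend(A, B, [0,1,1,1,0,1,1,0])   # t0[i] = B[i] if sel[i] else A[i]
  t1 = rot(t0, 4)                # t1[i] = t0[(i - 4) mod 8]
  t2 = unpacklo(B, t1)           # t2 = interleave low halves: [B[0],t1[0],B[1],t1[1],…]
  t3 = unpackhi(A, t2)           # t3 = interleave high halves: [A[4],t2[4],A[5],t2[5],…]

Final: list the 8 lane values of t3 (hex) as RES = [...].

RES = [0x1e, 0xf1, 0x66, 0xa6, 0x4e, 0xf1, 0xfc, 0xfc]

  t0: a2 a5 f1 f1 1e 2c a6 fc
  t1: 1e 2c a6 fc a2 a5 f1 f1
  t2: 72 1e a5 2c f1 a6 f1 fc
  t3: 1e f1 66 a6 4e f1 fc fc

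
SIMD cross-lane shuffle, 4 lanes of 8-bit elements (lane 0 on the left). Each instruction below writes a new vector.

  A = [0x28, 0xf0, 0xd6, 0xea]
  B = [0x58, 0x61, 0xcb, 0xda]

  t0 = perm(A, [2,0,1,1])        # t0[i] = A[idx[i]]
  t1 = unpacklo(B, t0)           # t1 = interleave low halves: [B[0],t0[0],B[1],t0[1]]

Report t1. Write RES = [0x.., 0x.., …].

  t0: d6 28 f0 f0
  t1: 58 d6 61 28

RES = [ 0x58  0xd6  0x61  0x28 ]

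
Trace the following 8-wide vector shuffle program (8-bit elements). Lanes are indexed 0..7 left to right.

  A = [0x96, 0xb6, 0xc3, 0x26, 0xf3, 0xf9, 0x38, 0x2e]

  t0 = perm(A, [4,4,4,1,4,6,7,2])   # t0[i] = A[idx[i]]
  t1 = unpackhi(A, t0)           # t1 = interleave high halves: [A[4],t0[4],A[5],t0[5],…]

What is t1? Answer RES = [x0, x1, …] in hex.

t0 = [0xf3, 0xf3, 0xf3, 0xb6, 0xf3, 0x38, 0x2e, 0xc3]
t1 = [0xf3, 0xf3, 0xf9, 0x38, 0x38, 0x2e, 0x2e, 0xc3]

RES = [0xf3, 0xf3, 0xf9, 0x38, 0x38, 0x2e, 0x2e, 0xc3]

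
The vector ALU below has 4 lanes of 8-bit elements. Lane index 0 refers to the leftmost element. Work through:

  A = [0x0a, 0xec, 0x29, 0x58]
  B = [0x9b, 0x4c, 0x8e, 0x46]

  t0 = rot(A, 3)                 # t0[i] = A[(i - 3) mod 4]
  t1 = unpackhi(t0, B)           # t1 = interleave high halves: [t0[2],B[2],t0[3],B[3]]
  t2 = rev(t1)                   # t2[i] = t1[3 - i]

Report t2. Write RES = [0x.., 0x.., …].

RES = [ 0x46  0x0a  0x8e  0x58 ]

  t0: ec 29 58 0a
  t1: 58 8e 0a 46
  t2: 46 0a 8e 58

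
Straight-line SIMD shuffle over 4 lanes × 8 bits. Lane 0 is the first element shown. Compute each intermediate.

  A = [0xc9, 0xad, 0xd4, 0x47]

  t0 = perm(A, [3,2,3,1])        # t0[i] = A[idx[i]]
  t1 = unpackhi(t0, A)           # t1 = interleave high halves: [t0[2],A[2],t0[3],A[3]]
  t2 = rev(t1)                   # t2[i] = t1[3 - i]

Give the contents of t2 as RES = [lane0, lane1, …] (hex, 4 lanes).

RES = [ 0x47  0xad  0xd4  0x47 ]

t0 = [0x47, 0xd4, 0x47, 0xad]
t1 = [0x47, 0xd4, 0xad, 0x47]
t2 = [0x47, 0xad, 0xd4, 0x47]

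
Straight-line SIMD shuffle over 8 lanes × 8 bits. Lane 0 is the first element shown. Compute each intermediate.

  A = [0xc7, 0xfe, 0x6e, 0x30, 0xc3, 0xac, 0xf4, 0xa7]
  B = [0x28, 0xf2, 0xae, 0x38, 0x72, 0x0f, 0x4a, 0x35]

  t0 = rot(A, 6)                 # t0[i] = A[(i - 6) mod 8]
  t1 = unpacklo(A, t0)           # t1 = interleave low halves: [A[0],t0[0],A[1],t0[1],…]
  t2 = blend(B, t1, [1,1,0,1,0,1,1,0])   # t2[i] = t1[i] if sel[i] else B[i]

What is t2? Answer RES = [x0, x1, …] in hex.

RES = [ 0xc7  0x6e  0xae  0x30  0x72  0xc3  0x30  0x35 ]

  t0: 6e 30 c3 ac f4 a7 c7 fe
  t1: c7 6e fe 30 6e c3 30 ac
  t2: c7 6e ae 30 72 c3 30 35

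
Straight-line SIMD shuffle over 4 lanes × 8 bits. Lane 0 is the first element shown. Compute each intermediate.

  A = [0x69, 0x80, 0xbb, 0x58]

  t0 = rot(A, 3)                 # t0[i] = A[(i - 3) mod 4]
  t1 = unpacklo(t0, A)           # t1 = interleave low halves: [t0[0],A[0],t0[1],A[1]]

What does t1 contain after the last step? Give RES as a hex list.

RES = [ 0x80  0x69  0xbb  0x80 ]

t0 = [0x80, 0xbb, 0x58, 0x69]
t1 = [0x80, 0x69, 0xbb, 0x80]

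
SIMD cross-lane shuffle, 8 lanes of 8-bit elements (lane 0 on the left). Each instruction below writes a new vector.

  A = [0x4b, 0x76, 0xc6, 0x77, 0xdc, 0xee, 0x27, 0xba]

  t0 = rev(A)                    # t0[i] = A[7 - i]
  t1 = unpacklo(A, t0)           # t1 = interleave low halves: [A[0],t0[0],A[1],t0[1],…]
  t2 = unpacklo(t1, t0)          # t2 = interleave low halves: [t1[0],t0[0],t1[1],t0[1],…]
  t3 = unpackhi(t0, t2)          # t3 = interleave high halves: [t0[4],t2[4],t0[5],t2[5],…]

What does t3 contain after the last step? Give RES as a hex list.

  t0: ba 27 ee dc 77 c6 76 4b
  t1: 4b ba 76 27 c6 ee 77 dc
  t2: 4b ba ba 27 76 ee 27 dc
  t3: 77 76 c6 ee 76 27 4b dc

RES = [0x77, 0x76, 0xc6, 0xee, 0x76, 0x27, 0x4b, 0xdc]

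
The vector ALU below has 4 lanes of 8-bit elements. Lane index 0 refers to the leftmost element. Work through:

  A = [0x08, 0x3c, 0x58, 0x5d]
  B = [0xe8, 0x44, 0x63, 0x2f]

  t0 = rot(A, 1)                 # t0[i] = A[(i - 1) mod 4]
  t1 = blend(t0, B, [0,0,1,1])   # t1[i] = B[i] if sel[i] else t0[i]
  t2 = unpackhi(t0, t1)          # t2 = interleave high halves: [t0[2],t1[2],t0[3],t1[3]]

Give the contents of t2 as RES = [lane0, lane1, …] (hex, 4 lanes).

RES = [ 0x3c  0x63  0x58  0x2f ]

  t0: 5d 08 3c 58
  t1: 5d 08 63 2f
  t2: 3c 63 58 2f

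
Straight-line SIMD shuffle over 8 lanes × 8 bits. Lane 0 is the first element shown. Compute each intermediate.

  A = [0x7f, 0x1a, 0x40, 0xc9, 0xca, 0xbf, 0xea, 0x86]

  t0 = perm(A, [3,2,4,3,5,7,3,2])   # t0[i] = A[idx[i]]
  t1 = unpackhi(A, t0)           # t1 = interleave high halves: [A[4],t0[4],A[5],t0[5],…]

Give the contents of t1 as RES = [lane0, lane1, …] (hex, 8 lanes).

  t0: c9 40 ca c9 bf 86 c9 40
  t1: ca bf bf 86 ea c9 86 40

RES = [0xca, 0xbf, 0xbf, 0x86, 0xea, 0xc9, 0x86, 0x40]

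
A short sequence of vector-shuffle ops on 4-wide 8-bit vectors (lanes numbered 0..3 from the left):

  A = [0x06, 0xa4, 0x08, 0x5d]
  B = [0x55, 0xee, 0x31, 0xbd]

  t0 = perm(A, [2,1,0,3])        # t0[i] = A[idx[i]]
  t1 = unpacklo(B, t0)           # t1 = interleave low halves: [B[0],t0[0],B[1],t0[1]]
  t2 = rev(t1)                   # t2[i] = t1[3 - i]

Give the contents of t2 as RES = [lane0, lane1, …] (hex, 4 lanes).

→ t0 |08|a4|06|5d|
→ t1 |55|08|ee|a4|
→ t2 |a4|ee|08|55|

RES = [ 0xa4  0xee  0x08  0x55 ]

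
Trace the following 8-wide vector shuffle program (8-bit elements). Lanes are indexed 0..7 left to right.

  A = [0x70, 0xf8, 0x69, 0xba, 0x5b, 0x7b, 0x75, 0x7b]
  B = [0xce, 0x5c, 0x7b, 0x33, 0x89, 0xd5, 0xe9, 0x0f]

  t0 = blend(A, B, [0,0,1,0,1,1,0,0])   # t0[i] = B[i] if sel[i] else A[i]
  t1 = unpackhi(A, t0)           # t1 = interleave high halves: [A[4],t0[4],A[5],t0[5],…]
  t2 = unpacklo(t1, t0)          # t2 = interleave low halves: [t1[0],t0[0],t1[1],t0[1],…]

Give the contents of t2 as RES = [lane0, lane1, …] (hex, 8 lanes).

→ t0 |70|f8|7b|ba|89|d5|75|7b|
→ t1 |5b|89|7b|d5|75|75|7b|7b|
→ t2 |5b|70|89|f8|7b|7b|d5|ba|

RES = [0x5b, 0x70, 0x89, 0xf8, 0x7b, 0x7b, 0xd5, 0xba]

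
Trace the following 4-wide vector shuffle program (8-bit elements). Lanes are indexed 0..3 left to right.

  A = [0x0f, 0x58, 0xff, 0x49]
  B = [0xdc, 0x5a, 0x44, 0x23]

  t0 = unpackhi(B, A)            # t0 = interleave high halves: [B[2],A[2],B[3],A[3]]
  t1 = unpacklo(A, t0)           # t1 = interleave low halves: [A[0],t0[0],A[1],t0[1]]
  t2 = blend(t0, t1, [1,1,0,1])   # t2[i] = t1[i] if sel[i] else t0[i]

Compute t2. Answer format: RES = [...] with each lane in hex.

t0 = [0x44, 0xff, 0x23, 0x49]
t1 = [0x0f, 0x44, 0x58, 0xff]
t2 = [0x0f, 0x44, 0x23, 0xff]

RES = [ 0x0f  0x44  0x23  0xff ]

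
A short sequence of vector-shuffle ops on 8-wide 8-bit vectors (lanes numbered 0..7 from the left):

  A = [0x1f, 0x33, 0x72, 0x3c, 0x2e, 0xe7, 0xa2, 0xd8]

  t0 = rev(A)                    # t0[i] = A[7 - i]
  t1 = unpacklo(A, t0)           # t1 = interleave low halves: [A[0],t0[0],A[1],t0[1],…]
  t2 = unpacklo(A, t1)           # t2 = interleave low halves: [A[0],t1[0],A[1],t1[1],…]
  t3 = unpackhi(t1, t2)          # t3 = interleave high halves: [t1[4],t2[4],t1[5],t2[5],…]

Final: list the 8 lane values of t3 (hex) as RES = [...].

→ t0 |d8|a2|e7|2e|3c|72|33|1f|
→ t1 |1f|d8|33|a2|72|e7|3c|2e|
→ t2 |1f|1f|33|d8|72|33|3c|a2|
→ t3 |72|72|e7|33|3c|3c|2e|a2|

RES = [0x72, 0x72, 0xe7, 0x33, 0x3c, 0x3c, 0x2e, 0xa2]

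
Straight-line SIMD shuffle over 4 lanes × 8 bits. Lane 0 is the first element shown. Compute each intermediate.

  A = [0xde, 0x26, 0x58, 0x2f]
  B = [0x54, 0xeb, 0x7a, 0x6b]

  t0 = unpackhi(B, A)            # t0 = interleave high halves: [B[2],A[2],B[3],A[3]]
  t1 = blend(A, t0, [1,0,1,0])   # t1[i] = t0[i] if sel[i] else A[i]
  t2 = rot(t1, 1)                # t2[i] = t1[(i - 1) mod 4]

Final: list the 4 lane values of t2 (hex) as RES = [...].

t0 = [0x7a, 0x58, 0x6b, 0x2f]
t1 = [0x7a, 0x26, 0x6b, 0x2f]
t2 = [0x2f, 0x7a, 0x26, 0x6b]

RES = [0x2f, 0x7a, 0x26, 0x6b]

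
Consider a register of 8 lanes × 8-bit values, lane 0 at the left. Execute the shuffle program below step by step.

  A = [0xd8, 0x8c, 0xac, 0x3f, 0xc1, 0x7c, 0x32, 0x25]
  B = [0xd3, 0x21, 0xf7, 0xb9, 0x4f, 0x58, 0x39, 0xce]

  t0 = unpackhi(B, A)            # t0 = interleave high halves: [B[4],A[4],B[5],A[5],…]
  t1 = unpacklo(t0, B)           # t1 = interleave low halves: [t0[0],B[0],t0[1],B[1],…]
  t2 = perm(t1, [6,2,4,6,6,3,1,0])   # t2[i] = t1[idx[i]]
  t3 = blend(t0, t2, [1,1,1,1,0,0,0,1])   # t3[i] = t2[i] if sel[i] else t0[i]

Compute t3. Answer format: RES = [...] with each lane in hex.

t0 = [0x4f, 0xc1, 0x58, 0x7c, 0x39, 0x32, 0xce, 0x25]
t1 = [0x4f, 0xd3, 0xc1, 0x21, 0x58, 0xf7, 0x7c, 0xb9]
t2 = [0x7c, 0xc1, 0x58, 0x7c, 0x7c, 0x21, 0xd3, 0x4f]
t3 = [0x7c, 0xc1, 0x58, 0x7c, 0x39, 0x32, 0xce, 0x4f]

RES = [ 0x7c  0xc1  0x58  0x7c  0x39  0x32  0xce  0x4f ]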